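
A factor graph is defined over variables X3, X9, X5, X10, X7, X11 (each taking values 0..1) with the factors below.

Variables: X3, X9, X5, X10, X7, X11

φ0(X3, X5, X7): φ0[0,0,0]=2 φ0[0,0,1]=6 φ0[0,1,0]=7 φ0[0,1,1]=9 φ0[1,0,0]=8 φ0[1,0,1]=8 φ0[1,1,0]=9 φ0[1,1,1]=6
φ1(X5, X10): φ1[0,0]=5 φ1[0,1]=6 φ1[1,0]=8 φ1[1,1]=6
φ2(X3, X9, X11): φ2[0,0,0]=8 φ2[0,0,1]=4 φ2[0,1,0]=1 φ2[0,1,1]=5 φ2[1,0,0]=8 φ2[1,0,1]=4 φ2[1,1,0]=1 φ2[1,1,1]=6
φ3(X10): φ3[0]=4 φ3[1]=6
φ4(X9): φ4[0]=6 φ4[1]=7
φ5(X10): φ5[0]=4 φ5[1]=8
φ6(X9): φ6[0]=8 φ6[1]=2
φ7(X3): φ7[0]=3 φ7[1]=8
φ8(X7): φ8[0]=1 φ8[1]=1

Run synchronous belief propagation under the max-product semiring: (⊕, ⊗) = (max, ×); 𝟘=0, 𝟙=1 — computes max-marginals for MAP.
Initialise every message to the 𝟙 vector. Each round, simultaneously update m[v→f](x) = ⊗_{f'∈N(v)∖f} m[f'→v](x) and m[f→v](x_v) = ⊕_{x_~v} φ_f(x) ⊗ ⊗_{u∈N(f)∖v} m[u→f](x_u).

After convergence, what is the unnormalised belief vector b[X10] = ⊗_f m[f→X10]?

init: all messages = 𝟙 over 2 values
r1 m[φ0→X3] = [9, 9]
r1 m[φ0→X5] = [8, 9]
r1 m[φ0→X7] = [9, 9]
r1 m[φ1→X5] = [6, 8]
r1 m[φ1→X10] = [8, 6]
r1 m[φ2→X3] = [8, 8]
r1 m[φ2→X9] = [8, 6]
r1 m[φ2→X11] = [8, 6]
r1 m[φ3→X10] = [4, 6]
r1 m[φ4→X9] = [6, 7]
r1 m[φ5→X10] = [4, 8]
r1 m[φ6→X9] = [8, 2]
r1 m[φ7→X3] = [3, 8]
r1 m[φ8→X7] = [1, 1]
r1 m[X3→φ0] = [1, 1]
r1 m[X3→φ2] = [1, 1]
r1 m[X3→φ7] = [1, 1]
r1 m[X9→φ2] = [1, 1]
r1 m[X9→φ4] = [1, 1]
r1 m[X9→φ6] = [1, 1]
r1 m[X5→φ0] = [1, 1]
r1 m[X5→φ1] = [1, 1]
r1 m[X10→φ1] = [1, 1]
r1 m[X10→φ3] = [1, 1]
r1 m[X10→φ5] = [1, 1]
r1 m[X7→φ0] = [1, 1]
r1 m[X7→φ8] = [1, 1]
r1 m[X11→φ2] = [1, 1]
r2 m[φ0→X3] = [9, 9]
r2 m[φ0→X5] = [8, 9]
r2 m[φ0→X7] = [9, 9]
r2 m[φ1→X5] = [6, 8]
r2 m[φ1→X10] = [8, 6]
r2 m[φ2→X3] = [8, 8]
r2 m[φ2→X9] = [8, 6]
r2 m[φ2→X11] = [8, 6]
r2 m[φ3→X10] = [4, 6]
r2 m[φ4→X9] = [6, 7]
r2 m[φ5→X10] = [4, 8]
r2 m[φ6→X9] = [8, 2]
r2 m[φ7→X3] = [3, 8]
r2 m[φ8→X7] = [1, 1]
r2 m[X3→φ0] = [24, 64]
r2 m[X3→φ2] = [27, 72]
r2 m[X3→φ7] = [72, 72]
r2 m[X9→φ2] = [48, 14]
r2 m[X9→φ4] = [64, 12]
r2 m[X9→φ6] = [48, 42]
r2 m[X5→φ0] = [6, 8]
r2 m[X5→φ1] = [8, 9]
r2 m[X10→φ1] = [16, 48]
r2 m[X10→φ3] = [32, 48]
r2 m[X10→φ5] = [32, 36]
r2 m[X7→φ0] = [1, 1]
r2 m[X7→φ8] = [9, 9]
r2 m[X11→φ2] = [1, 1]
r3 m[φ0→X3] = [72, 72]
r3 m[φ0→X5] = [512, 576]
r3 m[φ0→X7] = [4608, 3072]
r3 m[φ1→X5] = [288, 288]
r3 m[φ1→X10] = [72, 54]
r3 m[φ2→X3] = [384, 384]
r3 m[φ2→X9] = [576, 432]
r3 m[φ2→X11] = [27648, 13824]
r3 m[φ3→X10] = [4, 6]
r3 m[φ4→X9] = [6, 7]
r3 m[φ5→X10] = [4, 8]
r3 m[φ6→X9] = [8, 2]
r3 m[φ7→X3] = [3, 8]
r3 m[φ8→X7] = [1, 1]
r3 m[X3→φ0] = [24, 64]
r3 m[X3→φ2] = [27, 72]
r3 m[X3→φ7] = [72, 72]
r3 m[X9→φ2] = [48, 14]
r3 m[X9→φ4] = [64, 12]
r3 m[X9→φ6] = [48, 42]
r3 m[X5→φ0] = [6, 8]
r3 m[X5→φ1] = [8, 9]
r3 m[X10→φ1] = [16, 48]
r3 m[X10→φ3] = [32, 48]
r3 m[X10→φ5] = [32, 36]
r3 m[X7→φ0] = [1, 1]
r3 m[X7→φ8] = [9, 9]
r3 m[X11→φ2] = [1, 1]
r4 m[φ0→X3] = [72, 72]
r4 m[φ0→X5] = [512, 576]
r4 m[φ0→X7] = [4608, 3072]
r4 m[φ1→X5] = [288, 288]
r4 m[φ1→X10] = [72, 54]
r4 m[φ2→X3] = [384, 384]
r4 m[φ2→X9] = [576, 432]
r4 m[φ2→X11] = [27648, 13824]
r4 m[φ3→X10] = [4, 6]
r4 m[φ4→X9] = [6, 7]
r4 m[φ5→X10] = [4, 8]
r4 m[φ6→X9] = [8, 2]
r4 m[φ7→X3] = [3, 8]
r4 m[φ8→X7] = [1, 1]
r4 m[X3→φ0] = [1152, 3072]
r4 m[X3→φ2] = [216, 576]
r4 m[X3→φ7] = [27648, 27648]
r4 m[X9→φ2] = [48, 14]
r4 m[X9→φ4] = [4608, 864]
r4 m[X9→φ6] = [3456, 3024]
r4 m[X5→φ0] = [288, 288]
r4 m[X5→φ1] = [512, 576]
r4 m[X10→φ1] = [16, 48]
r4 m[X10→φ3] = [288, 432]
r4 m[X10→φ5] = [288, 324]
r4 m[X7→φ0] = [1, 1]
r4 m[X7→φ8] = [4608, 3072]
r4 m[X11→φ2] = [1, 1]
r5 m[φ0→X3] = [2592, 2592]
r5 m[φ0→X5] = [24576, 27648]
r5 m[φ0→X7] = [7962624, 7077888]
r5 m[φ1→X5] = [288, 288]
r5 m[φ1→X10] = [4608, 3456]
r5 m[φ2→X3] = [384, 384]
r5 m[φ2→X9] = [4608, 3456]
r5 m[φ2→X11] = [221184, 110592]
r5 m[φ3→X10] = [4, 6]
r5 m[φ4→X9] = [6, 7]
r5 m[φ5→X10] = [4, 8]
r5 m[φ6→X9] = [8, 2]
r5 m[φ7→X3] = [3, 8]
r5 m[φ8→X7] = [1, 1]
r5 m[X3→φ0] = [1152, 3072]
r5 m[X3→φ2] = [216, 576]
r5 m[X3→φ7] = [27648, 27648]
r5 m[X9→φ2] = [48, 14]
r5 m[X9→φ4] = [4608, 864]
r5 m[X9→φ6] = [3456, 3024]
r5 m[X5→φ0] = [288, 288]
r5 m[X5→φ1] = [512, 576]
r5 m[X10→φ1] = [16, 48]
r5 m[X10→φ3] = [288, 432]
r5 m[X10→φ5] = [288, 324]
r5 m[X7→φ0] = [1, 1]
r5 m[X7→φ8] = [4608, 3072]
r5 m[X11→φ2] = [1, 1]
r6 m[φ0→X3] = [2592, 2592]
r6 m[φ0→X5] = [24576, 27648]
r6 m[φ0→X7] = [7962624, 7077888]
r6 m[φ1→X5] = [288, 288]
r6 m[φ1→X10] = [4608, 3456]
r6 m[φ2→X3] = [384, 384]
r6 m[φ2→X9] = [4608, 3456]
r6 m[φ2→X11] = [221184, 110592]
r6 m[φ3→X10] = [4, 6]
r6 m[φ4→X9] = [6, 7]
r6 m[φ5→X10] = [4, 8]
r6 m[φ6→X9] = [8, 2]
r6 m[φ7→X3] = [3, 8]
r6 m[φ8→X7] = [1, 1]
r6 m[X3→φ0] = [1152, 3072]
r6 m[X3→φ2] = [7776, 20736]
r6 m[X3→φ7] = [995328, 995328]
r6 m[X9→φ2] = [48, 14]
r6 m[X9→φ4] = [36864, 6912]
r6 m[X9→φ6] = [27648, 24192]
r6 m[X5→φ0] = [288, 288]
r6 m[X5→φ1] = [24576, 27648]
r6 m[X10→φ1] = [16, 48]
r6 m[X10→φ3] = [18432, 27648]
r6 m[X10→φ5] = [18432, 20736]
r6 m[X7→φ0] = [1, 1]
r6 m[X7→φ8] = [7962624, 7077888]
r6 m[X11→φ2] = [1, 1]
r7 m[φ0→X3] = [2592, 2592]
r7 m[φ0→X5] = [24576, 27648]
r7 m[φ0→X7] = [7962624, 7077888]
r7 m[φ1→X5] = [288, 288]
r7 m[φ1→X10] = [221184, 165888]
r7 m[φ2→X3] = [384, 384]
r7 m[φ2→X9] = [165888, 124416]
r7 m[φ2→X11] = [7962624, 3981312]
r7 m[φ3→X10] = [4, 6]
r7 m[φ4→X9] = [6, 7]
r7 m[φ5→X10] = [4, 8]
r7 m[φ6→X9] = [8, 2]
r7 m[φ7→X3] = [3, 8]
r7 m[φ8→X7] = [1, 1]
r7 m[X3→φ0] = [1152, 3072]
r7 m[X3→φ2] = [7776, 20736]
r7 m[X3→φ7] = [995328, 995328]
r7 m[X9→φ2] = [48, 14]
r7 m[X9→φ4] = [36864, 6912]
r7 m[X9→φ6] = [27648, 24192]
r7 m[X5→φ0] = [288, 288]
r7 m[X5→φ1] = [24576, 27648]
r7 m[X10→φ1] = [16, 48]
r7 m[X10→φ3] = [18432, 27648]
r7 m[X10→φ5] = [18432, 20736]
r7 m[X7→φ0] = [1, 1]
r7 m[X7→φ8] = [7962624, 7077888]
r7 m[X11→φ2] = [1, 1]
r8 m[φ0→X3] = [2592, 2592]
r8 m[φ0→X5] = [24576, 27648]
r8 m[φ0→X7] = [7962624, 7077888]
r8 m[φ1→X5] = [288, 288]
r8 m[φ1→X10] = [221184, 165888]
r8 m[φ2→X3] = [384, 384]
r8 m[φ2→X9] = [165888, 124416]
r8 m[φ2→X11] = [7962624, 3981312]
r8 m[φ3→X10] = [4, 6]
r8 m[φ4→X9] = [6, 7]
r8 m[φ5→X10] = [4, 8]
r8 m[φ6→X9] = [8, 2]
r8 m[φ7→X3] = [3, 8]
r8 m[φ8→X7] = [1, 1]
r8 m[X3→φ0] = [1152, 3072]
r8 m[X3→φ2] = [7776, 20736]
r8 m[X3→φ7] = [995328, 995328]
r8 m[X9→φ2] = [48, 14]
r8 m[X9→φ4] = [1327104, 248832]
r8 m[X9→φ6] = [995328, 870912]
r8 m[X5→φ0] = [288, 288]
r8 m[X5→φ1] = [24576, 27648]
r8 m[X10→φ1] = [16, 48]
r8 m[X10→φ3] = [884736, 1327104]
r8 m[X10→φ5] = [884736, 995328]
r8 m[X7→φ0] = [1, 1]
r8 m[X7→φ8] = [7962624, 7077888]
r8 m[X11→φ2] = [1, 1]
r9 m[φ0→X3] = [2592, 2592]
r9 m[φ0→X5] = [24576, 27648]
r9 m[φ0→X7] = [7962624, 7077888]
r9 m[φ1→X5] = [288, 288]
r9 m[φ1→X10] = [221184, 165888]
r9 m[φ2→X3] = [384, 384]
r9 m[φ2→X9] = [165888, 124416]
r9 m[φ2→X11] = [7962624, 3981312]
r9 m[φ3→X10] = [4, 6]
r9 m[φ4→X9] = [6, 7]
r9 m[φ5→X10] = [4, 8]
r9 m[φ6→X9] = [8, 2]
r9 m[φ7→X3] = [3, 8]
r9 m[φ8→X7] = [1, 1]
r9 m[X3→φ0] = [1152, 3072]
r9 m[X3→φ2] = [7776, 20736]
r9 m[X3→φ7] = [995328, 995328]
r9 m[X9→φ2] = [48, 14]
r9 m[X9→φ4] = [1327104, 248832]
r9 m[X9→φ6] = [995328, 870912]
r9 m[X5→φ0] = [288, 288]
r9 m[X5→φ1] = [24576, 27648]
r9 m[X10→φ1] = [16, 48]
r9 m[X10→φ3] = [884736, 1327104]
r9 m[X10→φ5] = [884736, 995328]
r9 m[X7→φ0] = [1, 1]
r9 m[X7→φ8] = [7962624, 7077888]
r9 m[X11→φ2] = [1, 1]
fixed point reached at round 9
b[X10] = ⊗ incoming = [3538944, 7962624]

b[X10] = [3538944, 7962624]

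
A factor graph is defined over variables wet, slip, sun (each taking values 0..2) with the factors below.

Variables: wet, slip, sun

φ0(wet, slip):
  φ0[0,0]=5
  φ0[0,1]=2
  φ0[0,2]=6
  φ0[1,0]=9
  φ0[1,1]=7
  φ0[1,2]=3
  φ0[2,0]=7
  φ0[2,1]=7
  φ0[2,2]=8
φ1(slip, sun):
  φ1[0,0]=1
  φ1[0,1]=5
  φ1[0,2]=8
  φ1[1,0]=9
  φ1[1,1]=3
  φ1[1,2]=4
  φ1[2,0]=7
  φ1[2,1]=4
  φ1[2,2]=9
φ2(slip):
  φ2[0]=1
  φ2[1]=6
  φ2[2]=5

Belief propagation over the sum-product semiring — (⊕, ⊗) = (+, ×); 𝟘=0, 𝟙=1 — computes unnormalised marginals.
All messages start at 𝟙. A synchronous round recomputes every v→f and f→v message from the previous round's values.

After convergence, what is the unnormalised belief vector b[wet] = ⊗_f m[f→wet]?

init: all messages = 𝟙 over 3 values
r1 m[φ0→wet] = [13, 19, 22]
r1 m[φ0→slip] = [21, 16, 17]
r1 m[φ1→slip] = [14, 16, 20]
r1 m[φ1→sun] = [17, 12, 21]
r1 m[φ2→slip] = [1, 6, 5]
r1 m[wet→φ0] = [1, 1, 1]
r1 m[slip→φ0] = [1, 1, 1]
r1 m[slip→φ1] = [1, 1, 1]
r1 m[slip→φ2] = [1, 1, 1]
r1 m[sun→φ1] = [1, 1, 1]
r2 m[φ0→wet] = [13, 19, 22]
r2 m[φ0→slip] = [21, 16, 17]
r2 m[φ1→slip] = [14, 16, 20]
r2 m[φ1→sun] = [17, 12, 21]
r2 m[φ2→slip] = [1, 6, 5]
r2 m[wet→φ0] = [1, 1, 1]
r2 m[slip→φ0] = [14, 96, 100]
r2 m[slip→φ1] = [21, 96, 85]
r2 m[slip→φ2] = [294, 256, 340]
r2 m[sun→φ1] = [1, 1, 1]
r3 m[φ0→wet] = [862, 1098, 1570]
r3 m[φ0→slip] = [21, 16, 17]
r3 m[φ1→slip] = [14, 16, 20]
r3 m[φ1→sun] = [1480, 733, 1317]
r3 m[φ2→slip] = [1, 6, 5]
r3 m[wet→φ0] = [1, 1, 1]
r3 m[slip→φ0] = [14, 96, 100]
r3 m[slip→φ1] = [21, 96, 85]
r3 m[slip→φ2] = [294, 256, 340]
r3 m[sun→φ1] = [1, 1, 1]
r4 m[φ0→wet] = [862, 1098, 1570]
r4 m[φ0→slip] = [21, 16, 17]
r4 m[φ1→slip] = [14, 16, 20]
r4 m[φ1→sun] = [1480, 733, 1317]
r4 m[φ2→slip] = [1, 6, 5]
r4 m[wet→φ0] = [1, 1, 1]
r4 m[slip→φ0] = [14, 96, 100]
r4 m[slip→φ1] = [21, 96, 85]
r4 m[slip→φ2] = [294, 256, 340]
r4 m[sun→φ1] = [1, 1, 1]
fixed point reached at round 4
b[wet] = ⊗ incoming = [862, 1098, 1570]

b[wet] = [862, 1098, 1570]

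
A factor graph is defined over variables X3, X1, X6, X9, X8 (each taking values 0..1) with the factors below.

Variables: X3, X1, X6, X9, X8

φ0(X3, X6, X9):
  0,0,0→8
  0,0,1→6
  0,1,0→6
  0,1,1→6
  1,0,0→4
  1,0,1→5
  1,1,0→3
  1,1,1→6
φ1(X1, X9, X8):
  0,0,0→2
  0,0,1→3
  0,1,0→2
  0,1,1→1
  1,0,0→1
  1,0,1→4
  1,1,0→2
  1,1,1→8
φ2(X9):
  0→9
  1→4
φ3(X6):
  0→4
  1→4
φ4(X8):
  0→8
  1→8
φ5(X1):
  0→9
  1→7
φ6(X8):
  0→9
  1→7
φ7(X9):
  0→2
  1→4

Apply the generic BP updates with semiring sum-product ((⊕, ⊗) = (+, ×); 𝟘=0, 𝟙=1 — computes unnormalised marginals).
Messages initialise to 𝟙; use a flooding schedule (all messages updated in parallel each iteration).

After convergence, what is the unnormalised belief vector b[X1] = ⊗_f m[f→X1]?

b[X1] = [6895296, 9232832]

init: all messages = 𝟙 over 2 values
r1 m[φ0→X3] = [26, 18]
r1 m[φ0→X6] = [23, 21]
r1 m[φ0→X9] = [21, 23]
r1 m[φ1→X1] = [8, 15]
r1 m[φ1→X9] = [10, 13]
r1 m[φ1→X8] = [7, 16]
r1 m[φ2→X9] = [9, 4]
r1 m[φ3→X6] = [4, 4]
r1 m[φ4→X8] = [8, 8]
r1 m[φ5→X1] = [9, 7]
r1 m[φ6→X8] = [9, 7]
r1 m[φ7→X9] = [2, 4]
r1 m[X3→φ0] = [1, 1]
r1 m[X1→φ1] = [1, 1]
r1 m[X1→φ5] = [1, 1]
r1 m[X6→φ0] = [1, 1]
r1 m[X6→φ3] = [1, 1]
r1 m[X9→φ0] = [1, 1]
r1 m[X9→φ1] = [1, 1]
r1 m[X9→φ2] = [1, 1]
r1 m[X9→φ7] = [1, 1]
r1 m[X8→φ1] = [1, 1]
r1 m[X8→φ4] = [1, 1]
r1 m[X8→φ6] = [1, 1]
r2 m[φ0→X3] = [26, 18]
r2 m[φ0→X6] = [23, 21]
r2 m[φ0→X9] = [21, 23]
r2 m[φ1→X1] = [8, 15]
r2 m[φ1→X9] = [10, 13]
r2 m[φ1→X8] = [7, 16]
r2 m[φ2→X9] = [9, 4]
r2 m[φ3→X6] = [4, 4]
r2 m[φ4→X8] = [8, 8]
r2 m[φ5→X1] = [9, 7]
r2 m[φ6→X8] = [9, 7]
r2 m[φ7→X9] = [2, 4]
r2 m[X3→φ0] = [1, 1]
r2 m[X1→φ1] = [9, 7]
r2 m[X1→φ5] = [8, 15]
r2 m[X6→φ0] = [4, 4]
r2 m[X6→φ3] = [23, 21]
r2 m[X9→φ0] = [180, 208]
r2 m[X9→φ1] = [378, 368]
r2 m[X9→φ2] = [420, 1196]
r2 m[X9→φ7] = [1890, 1196]
r2 m[X8→φ1] = [72, 56]
r2 m[X8→φ4] = [63, 112]
r2 m[X8→φ6] = [56, 128]
r3 m[φ0→X3] = [20064, 14192]
r3 m[φ0→X6] = [4448, 4116]
r3 m[φ0→X9] = [84, 92]
r3 m[φ1→X1] = [191536, 329744]
r3 m[φ1→X9] = [4880, 5944]
r3 m[φ1→X8] = [21226, 44710]
r3 m[φ2→X9] = [9, 4]
r3 m[φ3→X6] = [4, 4]
r3 m[φ4→X8] = [8, 8]
r3 m[φ5→X1] = [9, 7]
r3 m[φ6→X8] = [9, 7]
r3 m[φ7→X9] = [2, 4]
r3 m[X3→φ0] = [1, 1]
r3 m[X1→φ1] = [9, 7]
r3 m[X1→φ5] = [8, 15]
r3 m[X6→φ0] = [4, 4]
r3 m[X6→φ3] = [23, 21]
r3 m[X9→φ0] = [180, 208]
r3 m[X9→φ1] = [378, 368]
r3 m[X9→φ2] = [420, 1196]
r3 m[X9→φ7] = [1890, 1196]
r3 m[X8→φ1] = [72, 56]
r3 m[X8→φ4] = [63, 112]
r3 m[X8→φ6] = [56, 128]
r4 m[φ0→X3] = [20064, 14192]
r4 m[φ0→X6] = [4448, 4116]
r4 m[φ0→X9] = [84, 92]
r4 m[φ1→X1] = [191536, 329744]
r4 m[φ1→X9] = [4880, 5944]
r4 m[φ1→X8] = [21226, 44710]
r4 m[φ2→X9] = [9, 4]
r4 m[φ3→X6] = [4, 4]
r4 m[φ4→X8] = [8, 8]
r4 m[φ5→X1] = [9, 7]
r4 m[φ6→X8] = [9, 7]
r4 m[φ7→X9] = [2, 4]
r4 m[X3→φ0] = [1, 1]
r4 m[X1→φ1] = [9, 7]
r4 m[X1→φ5] = [191536, 329744]
r4 m[X6→φ0] = [4, 4]
r4 m[X6→φ3] = [4448, 4116]
r4 m[X9→φ0] = [87840, 95104]
r4 m[X9→φ1] = [1512, 1472]
r4 m[X9→φ2] = [819840, 2187392]
r4 m[X9→φ7] = [3689280, 2187392]
r4 m[X8→φ1] = [72, 56]
r4 m[X8→φ4] = [191034, 312970]
r4 m[X8→φ6] = [169808, 357680]
r5 m[φ0→X3] = [9484032, 6644096]
r5 m[φ0→X6] = [2100224, 1931808]
r5 m[φ0→X9] = [84, 92]
r5 m[φ1→X1] = [766144, 1318976]
r5 m[φ1→X9] = [4880, 5944]
r5 m[φ1→X8] = [84904, 178840]
r5 m[φ2→X9] = [9, 4]
r5 m[φ3→X6] = [4, 4]
r5 m[φ4→X8] = [8, 8]
r5 m[φ5→X1] = [9, 7]
r5 m[φ6→X8] = [9, 7]
r5 m[φ7→X9] = [2, 4]
r5 m[X3→φ0] = [1, 1]
r5 m[X1→φ1] = [9, 7]
r5 m[X1→φ5] = [191536, 329744]
r5 m[X6→φ0] = [4, 4]
r5 m[X6→φ3] = [4448, 4116]
r5 m[X9→φ0] = [87840, 95104]
r5 m[X9→φ1] = [1512, 1472]
r5 m[X9→φ2] = [819840, 2187392]
r5 m[X9→φ7] = [3689280, 2187392]
r5 m[X8→φ1] = [72, 56]
r5 m[X8→φ4] = [191034, 312970]
r5 m[X8→φ6] = [169808, 357680]
r6 m[φ0→X3] = [9484032, 6644096]
r6 m[φ0→X6] = [2100224, 1931808]
r6 m[φ0→X9] = [84, 92]
r6 m[φ1→X1] = [766144, 1318976]
r6 m[φ1→X9] = [4880, 5944]
r6 m[φ1→X8] = [84904, 178840]
r6 m[φ2→X9] = [9, 4]
r6 m[φ3→X6] = [4, 4]
r6 m[φ4→X8] = [8, 8]
r6 m[φ5→X1] = [9, 7]
r6 m[φ6→X8] = [9, 7]
r6 m[φ7→X9] = [2, 4]
r6 m[X3→φ0] = [1, 1]
r6 m[X1→φ1] = [9, 7]
r6 m[X1→φ5] = [766144, 1318976]
r6 m[X6→φ0] = [4, 4]
r6 m[X6→φ3] = [2100224, 1931808]
r6 m[X9→φ0] = [87840, 95104]
r6 m[X9→φ1] = [1512, 1472]
r6 m[X9→φ2] = [819840, 2187392]
r6 m[X9→φ7] = [3689280, 2187392]
r6 m[X8→φ1] = [72, 56]
r6 m[X8→φ4] = [764136, 1251880]
r6 m[X8→φ6] = [679232, 1430720]
r7 m[φ0→X3] = [9484032, 6644096]
r7 m[φ0→X6] = [2100224, 1931808]
r7 m[φ0→X9] = [84, 92]
r7 m[φ1→X1] = [766144, 1318976]
r7 m[φ1→X9] = [4880, 5944]
r7 m[φ1→X8] = [84904, 178840]
r7 m[φ2→X9] = [9, 4]
r7 m[φ3→X6] = [4, 4]
r7 m[φ4→X8] = [8, 8]
r7 m[φ5→X1] = [9, 7]
r7 m[φ6→X8] = [9, 7]
r7 m[φ7→X9] = [2, 4]
r7 m[X3→φ0] = [1, 1]
r7 m[X1→φ1] = [9, 7]
r7 m[X1→φ5] = [766144, 1318976]
r7 m[X6→φ0] = [4, 4]
r7 m[X6→φ3] = [2100224, 1931808]
r7 m[X9→φ0] = [87840, 95104]
r7 m[X9→φ1] = [1512, 1472]
r7 m[X9→φ2] = [819840, 2187392]
r7 m[X9→φ7] = [3689280, 2187392]
r7 m[X8→φ1] = [72, 56]
r7 m[X8→φ4] = [764136, 1251880]
r7 m[X8→φ6] = [679232, 1430720]
fixed point reached at round 7
b[X1] = ⊗ incoming = [6895296, 9232832]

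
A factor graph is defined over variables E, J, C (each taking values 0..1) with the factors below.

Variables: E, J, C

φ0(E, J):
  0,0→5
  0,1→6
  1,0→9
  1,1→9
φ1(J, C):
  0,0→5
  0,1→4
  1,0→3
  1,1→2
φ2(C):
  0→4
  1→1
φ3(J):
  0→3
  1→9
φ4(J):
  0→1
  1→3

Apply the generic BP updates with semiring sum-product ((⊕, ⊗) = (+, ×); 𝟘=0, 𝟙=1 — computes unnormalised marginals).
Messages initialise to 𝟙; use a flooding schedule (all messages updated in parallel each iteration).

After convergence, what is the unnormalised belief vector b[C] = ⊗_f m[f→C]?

b[C] = [5700, 978]

init: all messages = 𝟙 over 2 values
r1 m[φ0→E] = [11, 18]
r1 m[φ0→J] = [14, 15]
r1 m[φ1→J] = [9, 5]
r1 m[φ1→C] = [8, 6]
r1 m[φ2→C] = [4, 1]
r1 m[φ3→J] = [3, 9]
r1 m[φ4→J] = [1, 3]
r1 m[E→φ0] = [1, 1]
r1 m[J→φ0] = [1, 1]
r1 m[J→φ1] = [1, 1]
r1 m[J→φ3] = [1, 1]
r1 m[J→φ4] = [1, 1]
r1 m[C→φ1] = [1, 1]
r1 m[C→φ2] = [1, 1]
r2 m[φ0→E] = [11, 18]
r2 m[φ0→J] = [14, 15]
r2 m[φ1→J] = [9, 5]
r2 m[φ1→C] = [8, 6]
r2 m[φ2→C] = [4, 1]
r2 m[φ3→J] = [3, 9]
r2 m[φ4→J] = [1, 3]
r2 m[E→φ0] = [1, 1]
r2 m[J→φ0] = [27, 135]
r2 m[J→φ1] = [42, 405]
r2 m[J→φ3] = [126, 225]
r2 m[J→φ4] = [378, 675]
r2 m[C→φ1] = [4, 1]
r2 m[C→φ2] = [8, 6]
r3 m[φ0→E] = [945, 1458]
r3 m[φ0→J] = [14, 15]
r3 m[φ1→J] = [24, 14]
r3 m[φ1→C] = [1425, 978]
r3 m[φ2→C] = [4, 1]
r3 m[φ3→J] = [3, 9]
r3 m[φ4→J] = [1, 3]
r3 m[E→φ0] = [1, 1]
r3 m[J→φ0] = [27, 135]
r3 m[J→φ1] = [42, 405]
r3 m[J→φ3] = [126, 225]
r3 m[J→φ4] = [378, 675]
r3 m[C→φ1] = [4, 1]
r3 m[C→φ2] = [8, 6]
r4 m[φ0→E] = [945, 1458]
r4 m[φ0→J] = [14, 15]
r4 m[φ1→J] = [24, 14]
r4 m[φ1→C] = [1425, 978]
r4 m[φ2→C] = [4, 1]
r4 m[φ3→J] = [3, 9]
r4 m[φ4→J] = [1, 3]
r4 m[E→φ0] = [1, 1]
r4 m[J→φ0] = [72, 378]
r4 m[J→φ1] = [42, 405]
r4 m[J→φ3] = [336, 630]
r4 m[J→φ4] = [1008, 1890]
r4 m[C→φ1] = [4, 1]
r4 m[C→φ2] = [1425, 978]
r5 m[φ0→E] = [2628, 4050]
r5 m[φ0→J] = [14, 15]
r5 m[φ1→J] = [24, 14]
r5 m[φ1→C] = [1425, 978]
r5 m[φ2→C] = [4, 1]
r5 m[φ3→J] = [3, 9]
r5 m[φ4→J] = [1, 3]
r5 m[E→φ0] = [1, 1]
r5 m[J→φ0] = [72, 378]
r5 m[J→φ1] = [42, 405]
r5 m[J→φ3] = [336, 630]
r5 m[J→φ4] = [1008, 1890]
r5 m[C→φ1] = [4, 1]
r5 m[C→φ2] = [1425, 978]
r6 m[φ0→E] = [2628, 4050]
r6 m[φ0→J] = [14, 15]
r6 m[φ1→J] = [24, 14]
r6 m[φ1→C] = [1425, 978]
r6 m[φ2→C] = [4, 1]
r6 m[φ3→J] = [3, 9]
r6 m[φ4→J] = [1, 3]
r6 m[E→φ0] = [1, 1]
r6 m[J→φ0] = [72, 378]
r6 m[J→φ1] = [42, 405]
r6 m[J→φ3] = [336, 630]
r6 m[J→φ4] = [1008, 1890]
r6 m[C→φ1] = [4, 1]
r6 m[C→φ2] = [1425, 978]
fixed point reached at round 6
b[C] = ⊗ incoming = [5700, 978]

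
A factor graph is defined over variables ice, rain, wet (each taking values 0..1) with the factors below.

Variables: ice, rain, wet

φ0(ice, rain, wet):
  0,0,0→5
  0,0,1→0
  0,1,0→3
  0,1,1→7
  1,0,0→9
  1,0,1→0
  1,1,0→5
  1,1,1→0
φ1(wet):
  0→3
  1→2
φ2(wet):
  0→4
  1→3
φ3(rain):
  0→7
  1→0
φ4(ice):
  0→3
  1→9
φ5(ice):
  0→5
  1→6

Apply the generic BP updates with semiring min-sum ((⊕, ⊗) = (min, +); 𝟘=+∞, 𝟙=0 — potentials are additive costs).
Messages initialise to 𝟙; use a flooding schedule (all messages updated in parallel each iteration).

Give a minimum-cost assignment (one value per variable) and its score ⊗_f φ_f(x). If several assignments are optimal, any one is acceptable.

init: all messages = 𝟙 over 2 values
r1 m[φ0→ice] = [0, 0]
r1 m[φ0→rain] = [0, 0]
r1 m[φ0→wet] = [3, 0]
r1 m[φ1→wet] = [3, 2]
r1 m[φ2→wet] = [4, 3]
r1 m[φ3→rain] = [7, 0]
r1 m[φ4→ice] = [3, 9]
r1 m[φ5→ice] = [5, 6]
r1 m[ice→φ0] = [0, 0]
r1 m[ice→φ4] = [0, 0]
r1 m[ice→φ5] = [0, 0]
r1 m[rain→φ0] = [0, 0]
r1 m[rain→φ3] = [0, 0]
r1 m[wet→φ0] = [0, 0]
r1 m[wet→φ1] = [0, 0]
r1 m[wet→φ2] = [0, 0]
r2 m[φ0→ice] = [0, 0]
r2 m[φ0→rain] = [0, 0]
r2 m[φ0→wet] = [3, 0]
r2 m[φ1→wet] = [3, 2]
r2 m[φ2→wet] = [4, 3]
r2 m[φ3→rain] = [7, 0]
r2 m[φ4→ice] = [3, 9]
r2 m[φ5→ice] = [5, 6]
r2 m[ice→φ0] = [8, 15]
r2 m[ice→φ4] = [5, 6]
r2 m[ice→φ5] = [3, 9]
r2 m[rain→φ0] = [7, 0]
r2 m[rain→φ3] = [0, 0]
r2 m[wet→φ0] = [7, 5]
r2 m[wet→φ1] = [7, 3]
r2 m[wet→φ2] = [6, 2]
r3 m[φ0→ice] = [10, 5]
r3 m[φ0→rain] = [13, 18]
r3 m[φ0→wet] = [11, 15]
r3 m[φ1→wet] = [3, 2]
r3 m[φ2→wet] = [4, 3]
r3 m[φ3→rain] = [7, 0]
r3 m[φ4→ice] = [3, 9]
r3 m[φ5→ice] = [5, 6]
r3 m[ice→φ0] = [8, 15]
r3 m[ice→φ4] = [5, 6]
r3 m[ice→φ5] = [3, 9]
r3 m[rain→φ0] = [7, 0]
r3 m[rain→φ3] = [0, 0]
r3 m[wet→φ0] = [7, 5]
r3 m[wet→φ1] = [7, 3]
r3 m[wet→φ2] = [6, 2]
r4 m[φ0→ice] = [10, 5]
r4 m[φ0→rain] = [13, 18]
r4 m[φ0→wet] = [11, 15]
r4 m[φ1→wet] = [3, 2]
r4 m[φ2→wet] = [4, 3]
r4 m[φ3→rain] = [7, 0]
r4 m[φ4→ice] = [3, 9]
r4 m[φ5→ice] = [5, 6]
r4 m[ice→φ0] = [8, 15]
r4 m[ice→φ4] = [15, 11]
r4 m[ice→φ5] = [13, 14]
r4 m[rain→φ0] = [7, 0]
r4 m[rain→φ3] = [13, 18]
r4 m[wet→φ0] = [7, 5]
r4 m[wet→φ1] = [15, 18]
r4 m[wet→φ2] = [14, 17]
r5 m[φ0→ice] = [10, 5]
r5 m[φ0→rain] = [13, 18]
r5 m[φ0→wet] = [11, 15]
r5 m[φ1→wet] = [3, 2]
r5 m[φ2→wet] = [4, 3]
r5 m[φ3→rain] = [7, 0]
r5 m[φ4→ice] = [3, 9]
r5 m[φ5→ice] = [5, 6]
r5 m[ice→φ0] = [8, 15]
r5 m[ice→φ4] = [15, 11]
r5 m[ice→φ5] = [13, 14]
r5 m[rain→φ0] = [7, 0]
r5 m[rain→φ3] = [13, 18]
r5 m[wet→φ0] = [7, 5]
r5 m[wet→φ1] = [15, 18]
r5 m[wet→φ2] = [14, 17]
fixed point reached at round 5
traceback from ice: (ice=0, rain=1, wet=0), score=18

assignment: (ice=0, rain=1, wet=0); score = 18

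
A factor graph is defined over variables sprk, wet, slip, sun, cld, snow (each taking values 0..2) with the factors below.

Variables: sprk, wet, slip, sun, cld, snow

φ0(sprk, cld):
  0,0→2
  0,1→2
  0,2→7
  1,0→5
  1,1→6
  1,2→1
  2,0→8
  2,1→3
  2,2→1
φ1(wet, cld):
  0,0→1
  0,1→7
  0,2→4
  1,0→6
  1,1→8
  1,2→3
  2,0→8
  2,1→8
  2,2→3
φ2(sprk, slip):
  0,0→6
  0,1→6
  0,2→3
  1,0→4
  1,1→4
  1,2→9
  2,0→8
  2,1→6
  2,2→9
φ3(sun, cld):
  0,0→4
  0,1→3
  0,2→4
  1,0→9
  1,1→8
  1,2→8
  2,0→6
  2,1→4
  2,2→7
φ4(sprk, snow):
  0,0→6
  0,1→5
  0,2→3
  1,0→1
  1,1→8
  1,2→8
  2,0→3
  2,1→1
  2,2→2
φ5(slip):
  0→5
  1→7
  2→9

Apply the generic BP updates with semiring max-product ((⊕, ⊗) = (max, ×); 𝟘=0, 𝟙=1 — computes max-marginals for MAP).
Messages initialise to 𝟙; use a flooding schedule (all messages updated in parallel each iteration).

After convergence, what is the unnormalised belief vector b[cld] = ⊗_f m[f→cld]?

init: all messages = 𝟙 over 3 values
r1 m[φ0→sprk] = [7, 6, 8]
r1 m[φ0→cld] = [8, 6, 7]
r1 m[φ1→wet] = [7, 8, 8]
r1 m[φ1→cld] = [8, 8, 4]
r1 m[φ2→sprk] = [6, 9, 9]
r1 m[φ2→slip] = [8, 6, 9]
r1 m[φ3→sun] = [4, 9, 7]
r1 m[φ3→cld] = [9, 8, 8]
r1 m[φ4→sprk] = [6, 8, 3]
r1 m[φ4→snow] = [6, 8, 8]
r1 m[φ5→slip] = [5, 7, 9]
r1 m[sprk→φ0] = [1, 1, 1]
r1 m[sprk→φ2] = [1, 1, 1]
r1 m[sprk→φ4] = [1, 1, 1]
r1 m[wet→φ1] = [1, 1, 1]
r1 m[slip→φ2] = [1, 1, 1]
r1 m[slip→φ5] = [1, 1, 1]
r1 m[sun→φ3] = [1, 1, 1]
r1 m[cld→φ0] = [1, 1, 1]
r1 m[cld→φ1] = [1, 1, 1]
r1 m[cld→φ3] = [1, 1, 1]
r1 m[snow→φ4] = [1, 1, 1]
r2 m[φ0→sprk] = [7, 6, 8]
r2 m[φ0→cld] = [8, 6, 7]
r2 m[φ1→wet] = [7, 8, 8]
r2 m[φ1→cld] = [8, 8, 4]
r2 m[φ2→sprk] = [6, 9, 9]
r2 m[φ2→slip] = [8, 6, 9]
r2 m[φ3→sun] = [4, 9, 7]
r2 m[φ3→cld] = [9, 8, 8]
r2 m[φ4→sprk] = [6, 8, 3]
r2 m[φ4→snow] = [6, 8, 8]
r2 m[φ5→slip] = [5, 7, 9]
r2 m[sprk→φ0] = [36, 72, 27]
r2 m[sprk→φ2] = [42, 48, 24]
r2 m[sprk→φ4] = [42, 54, 72]
r2 m[wet→φ1] = [1, 1, 1]
r2 m[slip→φ2] = [5, 7, 9]
r2 m[slip→φ5] = [8, 6, 9]
r2 m[sun→φ3] = [1, 1, 1]
r2 m[cld→φ0] = [72, 64, 32]
r2 m[cld→φ1] = [72, 48, 56]
r2 m[cld→φ3] = [64, 48, 28]
r2 m[snow→φ4] = [1, 1, 1]
r3 m[φ0→sprk] = [224, 384, 576]
r3 m[φ0→cld] = [360, 432, 252]
r3 m[φ1→wet] = [336, 432, 576]
r3 m[φ1→cld] = [8, 8, 4]
r3 m[φ2→sprk] = [42, 81, 81]
r3 m[φ2→slip] = [252, 252, 432]
r3 m[φ3→sun] = [256, 576, 384]
r3 m[φ3→cld] = [9, 8, 8]
r3 m[φ4→sprk] = [6, 8, 3]
r3 m[φ4→snow] = [252, 432, 432]
r3 m[φ5→slip] = [5, 7, 9]
r3 m[sprk→φ0] = [36, 72, 27]
r3 m[sprk→φ2] = [42, 48, 24]
r3 m[sprk→φ4] = [42, 54, 72]
r3 m[wet→φ1] = [1, 1, 1]
r3 m[slip→φ2] = [5, 7, 9]
r3 m[slip→φ5] = [8, 6, 9]
r3 m[sun→φ3] = [1, 1, 1]
r3 m[cld→φ0] = [72, 64, 32]
r3 m[cld→φ1] = [72, 48, 56]
r3 m[cld→φ3] = [64, 48, 28]
r3 m[snow→φ4] = [1, 1, 1]
r4 m[φ0→sprk] = [224, 384, 576]
r4 m[φ0→cld] = [360, 432, 252]
r4 m[φ1→wet] = [336, 432, 576]
r4 m[φ1→cld] = [8, 8, 4]
r4 m[φ2→sprk] = [42, 81, 81]
r4 m[φ2→slip] = [252, 252, 432]
r4 m[φ3→sun] = [256, 576, 384]
r4 m[φ3→cld] = [9, 8, 8]
r4 m[φ4→sprk] = [6, 8, 3]
r4 m[φ4→snow] = [252, 432, 432]
r4 m[φ5→slip] = [5, 7, 9]
r4 m[sprk→φ0] = [252, 648, 243]
r4 m[sprk→φ2] = [1344, 3072, 1728]
r4 m[sprk→φ4] = [9408, 31104, 46656]
r4 m[wet→φ1] = [1, 1, 1]
r4 m[slip→φ2] = [5, 7, 9]
r4 m[slip→φ5] = [252, 252, 432]
r4 m[sun→φ3] = [1, 1, 1]
r4 m[cld→φ0] = [72, 64, 32]
r4 m[cld→φ1] = [3240, 3456, 2016]
r4 m[cld→φ3] = [2880, 3456, 1008]
r4 m[snow→φ4] = [1, 1, 1]
r5 m[φ0→sprk] = [224, 384, 576]
r5 m[φ0→cld] = [3240, 3888, 1764]
r5 m[φ1→wet] = [24192, 27648, 27648]
r5 m[φ1→cld] = [8, 8, 4]
r5 m[φ2→sprk] = [42, 81, 81]
r5 m[φ2→slip] = [13824, 12288, 27648]
r5 m[φ3→sun] = [11520, 27648, 17280]
r5 m[φ3→cld] = [9, 8, 8]
r5 m[φ4→sprk] = [6, 8, 3]
r5 m[φ4→snow] = [139968, 248832, 248832]
r5 m[φ5→slip] = [5, 7, 9]
r5 m[sprk→φ0] = [252, 648, 243]
r5 m[sprk→φ2] = [1344, 3072, 1728]
r5 m[sprk→φ4] = [9408, 31104, 46656]
r5 m[wet→φ1] = [1, 1, 1]
r5 m[slip→φ2] = [5, 7, 9]
r5 m[slip→φ5] = [252, 252, 432]
r5 m[sun→φ3] = [1, 1, 1]
r5 m[cld→φ0] = [72, 64, 32]
r5 m[cld→φ1] = [3240, 3456, 2016]
r5 m[cld→φ3] = [2880, 3456, 1008]
r5 m[snow→φ4] = [1, 1, 1]
r6 m[φ0→sprk] = [224, 384, 576]
r6 m[φ0→cld] = [3240, 3888, 1764]
r6 m[φ1→wet] = [24192, 27648, 27648]
r6 m[φ1→cld] = [8, 8, 4]
r6 m[φ2→sprk] = [42, 81, 81]
r6 m[φ2→slip] = [13824, 12288, 27648]
r6 m[φ3→sun] = [11520, 27648, 17280]
r6 m[φ3→cld] = [9, 8, 8]
r6 m[φ4→sprk] = [6, 8, 3]
r6 m[φ4→snow] = [139968, 248832, 248832]
r6 m[φ5→slip] = [5, 7, 9]
r6 m[sprk→φ0] = [252, 648, 243]
r6 m[sprk→φ2] = [1344, 3072, 1728]
r6 m[sprk→φ4] = [9408, 31104, 46656]
r6 m[wet→φ1] = [1, 1, 1]
r6 m[slip→φ2] = [5, 7, 9]
r6 m[slip→φ5] = [13824, 12288, 27648]
r6 m[sun→φ3] = [1, 1, 1]
r6 m[cld→φ0] = [72, 64, 32]
r6 m[cld→φ1] = [29160, 31104, 14112]
r6 m[cld→φ3] = [25920, 31104, 7056]
r6 m[snow→φ4] = [1, 1, 1]
r7 m[φ0→sprk] = [224, 384, 576]
r7 m[φ0→cld] = [3240, 3888, 1764]
r7 m[φ1→wet] = [217728, 248832, 248832]
r7 m[φ1→cld] = [8, 8, 4]
r7 m[φ2→sprk] = [42, 81, 81]
r7 m[φ2→slip] = [13824, 12288, 27648]
r7 m[φ3→sun] = [103680, 248832, 155520]
r7 m[φ3→cld] = [9, 8, 8]
r7 m[φ4→sprk] = [6, 8, 3]
r7 m[φ4→snow] = [139968, 248832, 248832]
r7 m[φ5→slip] = [5, 7, 9]
r7 m[sprk→φ0] = [252, 648, 243]
r7 m[sprk→φ2] = [1344, 3072, 1728]
r7 m[sprk→φ4] = [9408, 31104, 46656]
r7 m[wet→φ1] = [1, 1, 1]
r7 m[slip→φ2] = [5, 7, 9]
r7 m[slip→φ5] = [13824, 12288, 27648]
r7 m[sun→φ3] = [1, 1, 1]
r7 m[cld→φ0] = [72, 64, 32]
r7 m[cld→φ1] = [29160, 31104, 14112]
r7 m[cld→φ3] = [25920, 31104, 7056]
r7 m[snow→φ4] = [1, 1, 1]
r8 m[φ0→sprk] = [224, 384, 576]
r8 m[φ0→cld] = [3240, 3888, 1764]
r8 m[φ1→wet] = [217728, 248832, 248832]
r8 m[φ1→cld] = [8, 8, 4]
r8 m[φ2→sprk] = [42, 81, 81]
r8 m[φ2→slip] = [13824, 12288, 27648]
r8 m[φ3→sun] = [103680, 248832, 155520]
r8 m[φ3→cld] = [9, 8, 8]
r8 m[φ4→sprk] = [6, 8, 3]
r8 m[φ4→snow] = [139968, 248832, 248832]
r8 m[φ5→slip] = [5, 7, 9]
r8 m[sprk→φ0] = [252, 648, 243]
r8 m[sprk→φ2] = [1344, 3072, 1728]
r8 m[sprk→φ4] = [9408, 31104, 46656]
r8 m[wet→φ1] = [1, 1, 1]
r8 m[slip→φ2] = [5, 7, 9]
r8 m[slip→φ5] = [13824, 12288, 27648]
r8 m[sun→φ3] = [1, 1, 1]
r8 m[cld→φ0] = [72, 64, 32]
r8 m[cld→φ1] = [29160, 31104, 14112]
r8 m[cld→φ3] = [25920, 31104, 7056]
r8 m[snow→φ4] = [1, 1, 1]
fixed point reached at round 8
b[cld] = ⊗ incoming = [233280, 248832, 56448]

b[cld] = [233280, 248832, 56448]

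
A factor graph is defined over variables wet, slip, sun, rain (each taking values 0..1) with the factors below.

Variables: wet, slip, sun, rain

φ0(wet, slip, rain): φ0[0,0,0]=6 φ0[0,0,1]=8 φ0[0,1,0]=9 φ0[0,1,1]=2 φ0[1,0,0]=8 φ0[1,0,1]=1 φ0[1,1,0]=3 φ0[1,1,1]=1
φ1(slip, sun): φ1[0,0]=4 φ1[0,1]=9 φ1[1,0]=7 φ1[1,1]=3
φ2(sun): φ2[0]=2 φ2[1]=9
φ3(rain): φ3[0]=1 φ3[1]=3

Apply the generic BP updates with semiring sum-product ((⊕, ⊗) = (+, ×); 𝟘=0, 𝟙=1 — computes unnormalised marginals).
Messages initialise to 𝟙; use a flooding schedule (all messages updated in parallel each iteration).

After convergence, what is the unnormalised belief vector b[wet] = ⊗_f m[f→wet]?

b[wet] = [3285, 1225]

init: all messages = 𝟙 over 2 values
r1 m[φ0→wet] = [25, 13]
r1 m[φ0→slip] = [23, 15]
r1 m[φ0→rain] = [26, 12]
r1 m[φ1→slip] = [13, 10]
r1 m[φ1→sun] = [11, 12]
r1 m[φ2→sun] = [2, 9]
r1 m[φ3→rain] = [1, 3]
r1 m[wet→φ0] = [1, 1]
r1 m[slip→φ0] = [1, 1]
r1 m[slip→φ1] = [1, 1]
r1 m[sun→φ1] = [1, 1]
r1 m[sun→φ2] = [1, 1]
r1 m[rain→φ0] = [1, 1]
r1 m[rain→φ3] = [1, 1]
r2 m[φ0→wet] = [25, 13]
r2 m[φ0→slip] = [23, 15]
r2 m[φ0→rain] = [26, 12]
r2 m[φ1→slip] = [13, 10]
r2 m[φ1→sun] = [11, 12]
r2 m[φ2→sun] = [2, 9]
r2 m[φ3→rain] = [1, 3]
r2 m[wet→φ0] = [1, 1]
r2 m[slip→φ0] = [13, 10]
r2 m[slip→φ1] = [23, 15]
r2 m[sun→φ1] = [2, 9]
r2 m[sun→φ2] = [11, 12]
r2 m[rain→φ0] = [1, 3]
r2 m[rain→φ3] = [26, 12]
r3 m[φ0→wet] = [540, 203]
r3 m[φ0→slip] = [41, 21]
r3 m[φ0→rain] = [302, 147]
r3 m[φ1→slip] = [89, 41]
r3 m[φ1→sun] = [197, 252]
r3 m[φ2→sun] = [2, 9]
r3 m[φ3→rain] = [1, 3]
r3 m[wet→φ0] = [1, 1]
r3 m[slip→φ0] = [13, 10]
r3 m[slip→φ1] = [23, 15]
r3 m[sun→φ1] = [2, 9]
r3 m[sun→φ2] = [11, 12]
r3 m[rain→φ0] = [1, 3]
r3 m[rain→φ3] = [26, 12]
r4 m[φ0→wet] = [540, 203]
r4 m[φ0→slip] = [41, 21]
r4 m[φ0→rain] = [302, 147]
r4 m[φ1→slip] = [89, 41]
r4 m[φ1→sun] = [197, 252]
r4 m[φ2→sun] = [2, 9]
r4 m[φ3→rain] = [1, 3]
r4 m[wet→φ0] = [1, 1]
r4 m[slip→φ0] = [89, 41]
r4 m[slip→φ1] = [41, 21]
r4 m[sun→φ1] = [2, 9]
r4 m[sun→φ2] = [197, 252]
r4 m[rain→φ0] = [1, 3]
r4 m[rain→φ3] = [302, 147]
r5 m[φ0→wet] = [3285, 1225]
r5 m[φ0→slip] = [41, 21]
r5 m[φ0→rain] = [1738, 924]
r5 m[φ1→slip] = [89, 41]
r5 m[φ1→sun] = [311, 432]
r5 m[φ2→sun] = [2, 9]
r5 m[φ3→rain] = [1, 3]
r5 m[wet→φ0] = [1, 1]
r5 m[slip→φ0] = [89, 41]
r5 m[slip→φ1] = [41, 21]
r5 m[sun→φ1] = [2, 9]
r5 m[sun→φ2] = [197, 252]
r5 m[rain→φ0] = [1, 3]
r5 m[rain→φ3] = [302, 147]
r6 m[φ0→wet] = [3285, 1225]
r6 m[φ0→slip] = [41, 21]
r6 m[φ0→rain] = [1738, 924]
r6 m[φ1→slip] = [89, 41]
r6 m[φ1→sun] = [311, 432]
r6 m[φ2→sun] = [2, 9]
r6 m[φ3→rain] = [1, 3]
r6 m[wet→φ0] = [1, 1]
r6 m[slip→φ0] = [89, 41]
r6 m[slip→φ1] = [41, 21]
r6 m[sun→φ1] = [2, 9]
r6 m[sun→φ2] = [311, 432]
r6 m[rain→φ0] = [1, 3]
r6 m[rain→φ3] = [1738, 924]
r7 m[φ0→wet] = [3285, 1225]
r7 m[φ0→slip] = [41, 21]
r7 m[φ0→rain] = [1738, 924]
r7 m[φ1→slip] = [89, 41]
r7 m[φ1→sun] = [311, 432]
r7 m[φ2→sun] = [2, 9]
r7 m[φ3→rain] = [1, 3]
r7 m[wet→φ0] = [1, 1]
r7 m[slip→φ0] = [89, 41]
r7 m[slip→φ1] = [41, 21]
r7 m[sun→φ1] = [2, 9]
r7 m[sun→φ2] = [311, 432]
r7 m[rain→φ0] = [1, 3]
r7 m[rain→φ3] = [1738, 924]
fixed point reached at round 7
b[wet] = ⊗ incoming = [3285, 1225]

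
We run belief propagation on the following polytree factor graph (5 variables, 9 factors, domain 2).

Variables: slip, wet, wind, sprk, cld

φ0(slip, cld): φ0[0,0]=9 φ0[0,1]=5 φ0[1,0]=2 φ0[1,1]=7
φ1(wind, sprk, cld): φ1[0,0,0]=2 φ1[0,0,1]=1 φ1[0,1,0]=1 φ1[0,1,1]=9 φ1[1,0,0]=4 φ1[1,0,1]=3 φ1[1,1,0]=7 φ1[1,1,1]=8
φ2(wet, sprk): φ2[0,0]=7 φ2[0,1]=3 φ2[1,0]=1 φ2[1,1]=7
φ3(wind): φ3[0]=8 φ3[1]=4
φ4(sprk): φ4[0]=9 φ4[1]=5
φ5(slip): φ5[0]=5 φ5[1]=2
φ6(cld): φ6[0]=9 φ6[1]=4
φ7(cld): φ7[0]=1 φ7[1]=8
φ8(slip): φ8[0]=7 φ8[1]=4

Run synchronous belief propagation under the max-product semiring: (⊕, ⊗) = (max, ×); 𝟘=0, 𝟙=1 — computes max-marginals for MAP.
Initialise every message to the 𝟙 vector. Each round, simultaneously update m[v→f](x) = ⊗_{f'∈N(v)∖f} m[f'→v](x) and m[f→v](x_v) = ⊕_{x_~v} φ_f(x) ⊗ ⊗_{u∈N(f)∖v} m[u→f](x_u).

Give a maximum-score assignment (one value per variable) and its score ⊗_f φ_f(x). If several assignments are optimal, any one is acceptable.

init: all messages = 𝟙 over 2 values
r1 m[φ0→slip] = [9, 7]
r1 m[φ0→cld] = [9, 7]
r1 m[φ1→wind] = [9, 8]
r1 m[φ1→sprk] = [4, 9]
r1 m[φ1→cld] = [7, 9]
r1 m[φ2→wet] = [7, 7]
r1 m[φ2→sprk] = [7, 7]
r1 m[φ3→wind] = [8, 4]
r1 m[φ4→sprk] = [9, 5]
r1 m[φ5→slip] = [5, 2]
r1 m[φ6→cld] = [9, 4]
r1 m[φ7→cld] = [1, 8]
r1 m[φ8→slip] = [7, 4]
r1 m[slip→φ0] = [1, 1]
r1 m[slip→φ5] = [1, 1]
r1 m[slip→φ8] = [1, 1]
r1 m[wet→φ2] = [1, 1]
r1 m[wind→φ1] = [1, 1]
r1 m[wind→φ3] = [1, 1]
r1 m[sprk→φ1] = [1, 1]
r1 m[sprk→φ2] = [1, 1]
r1 m[sprk→φ4] = [1, 1]
r1 m[cld→φ0] = [1, 1]
r1 m[cld→φ1] = [1, 1]
r1 m[cld→φ6] = [1, 1]
r1 m[cld→φ7] = [1, 1]
r2 m[φ0→slip] = [9, 7]
r2 m[φ0→cld] = [9, 7]
r2 m[φ1→wind] = [9, 8]
r2 m[φ1→sprk] = [4, 9]
r2 m[φ1→cld] = [7, 9]
r2 m[φ2→wet] = [7, 7]
r2 m[φ2→sprk] = [7, 7]
r2 m[φ3→wind] = [8, 4]
r2 m[φ4→sprk] = [9, 5]
r2 m[φ5→slip] = [5, 2]
r2 m[φ6→cld] = [9, 4]
r2 m[φ7→cld] = [1, 8]
r2 m[φ8→slip] = [7, 4]
r2 m[slip→φ0] = [35, 8]
r2 m[slip→φ5] = [63, 28]
r2 m[slip→φ8] = [45, 14]
r2 m[wet→φ2] = [1, 1]
r2 m[wind→φ1] = [8, 4]
r2 m[wind→φ3] = [9, 8]
r2 m[sprk→φ1] = [63, 35]
r2 m[sprk→φ2] = [36, 45]
r2 m[sprk→φ4] = [28, 63]
r2 m[cld→φ0] = [63, 288]
r2 m[cld→φ1] = [81, 224]
r2 m[cld→φ6] = [63, 504]
r2 m[cld→φ7] = [567, 252]
r3 m[φ0→slip] = [1440, 2016]
r3 m[φ0→cld] = [315, 175]
r3 m[φ1→wind] = [70560, 62720]
r3 m[φ1→sprk] = [2688, 16128]
r3 m[φ1→cld] = [1008, 2520]
r3 m[φ2→wet] = [252, 315]
r3 m[φ2→sprk] = [7, 7]
r3 m[φ3→wind] = [8, 4]
r3 m[φ4→sprk] = [9, 5]
r3 m[φ5→slip] = [5, 2]
r3 m[φ6→cld] = [9, 4]
r3 m[φ7→cld] = [1, 8]
r3 m[φ8→slip] = [7, 4]
r3 m[slip→φ0] = [35, 8]
r3 m[slip→φ5] = [63, 28]
r3 m[slip→φ8] = [45, 14]
r3 m[wet→φ2] = [1, 1]
r3 m[wind→φ1] = [8, 4]
r3 m[wind→φ3] = [9, 8]
r3 m[sprk→φ1] = [63, 35]
r3 m[sprk→φ2] = [36, 45]
r3 m[sprk→φ4] = [28, 63]
r3 m[cld→φ0] = [63, 288]
r3 m[cld→φ1] = [81, 224]
r3 m[cld→φ6] = [63, 504]
r3 m[cld→φ7] = [567, 252]
r4 m[φ0→slip] = [1440, 2016]
r4 m[φ0→cld] = [315, 175]
r4 m[φ1→wind] = [70560, 62720]
r4 m[φ1→sprk] = [2688, 16128]
r4 m[φ1→cld] = [1008, 2520]
r4 m[φ2→wet] = [252, 315]
r4 m[φ2→sprk] = [7, 7]
r4 m[φ3→wind] = [8, 4]
r4 m[φ4→sprk] = [9, 5]
r4 m[φ5→slip] = [5, 2]
r4 m[φ6→cld] = [9, 4]
r4 m[φ7→cld] = [1, 8]
r4 m[φ8→slip] = [7, 4]
r4 m[slip→φ0] = [35, 8]
r4 m[slip→φ5] = [10080, 8064]
r4 m[slip→φ8] = [7200, 4032]
r4 m[wet→φ2] = [1, 1]
r4 m[wind→φ1] = [8, 4]
r4 m[wind→φ3] = [70560, 62720]
r4 m[sprk→φ1] = [63, 35]
r4 m[sprk→φ2] = [24192, 80640]
r4 m[sprk→φ4] = [18816, 112896]
r4 m[cld→φ0] = [9072, 80640]
r4 m[cld→φ1] = [2835, 5600]
r4 m[cld→φ6] = [317520, 3528000]
r4 m[cld→φ7] = [2857680, 1764000]
r5 m[φ0→slip] = [403200, 564480]
r5 m[φ0→cld] = [315, 175]
r5 m[φ1→wind] = [1764000, 1568000]
r5 m[φ1→sprk] = [67200, 403200]
r5 m[φ1→cld] = [1008, 2520]
r5 m[φ2→wet] = [241920, 564480]
r5 m[φ2→sprk] = [7, 7]
r5 m[φ3→wind] = [8, 4]
r5 m[φ4→sprk] = [9, 5]
r5 m[φ5→slip] = [5, 2]
r5 m[φ6→cld] = [9, 4]
r5 m[φ7→cld] = [1, 8]
r5 m[φ8→slip] = [7, 4]
r5 m[slip→φ0] = [35, 8]
r5 m[slip→φ5] = [10080, 8064]
r5 m[slip→φ8] = [7200, 4032]
r5 m[wet→φ2] = [1, 1]
r5 m[wind→φ1] = [8, 4]
r5 m[wind→φ3] = [70560, 62720]
r5 m[sprk→φ1] = [63, 35]
r5 m[sprk→φ2] = [24192, 80640]
r5 m[sprk→φ4] = [18816, 112896]
r5 m[cld→φ0] = [9072, 80640]
r5 m[cld→φ1] = [2835, 5600]
r5 m[cld→φ6] = [317520, 3528000]
r5 m[cld→φ7] = [2857680, 1764000]
r6 m[φ0→slip] = [403200, 564480]
r6 m[φ0→cld] = [315, 175]
r6 m[φ1→wind] = [1764000, 1568000]
r6 m[φ1→sprk] = [67200, 403200]
r6 m[φ1→cld] = [1008, 2520]
r6 m[φ2→wet] = [241920, 564480]
r6 m[φ2→sprk] = [7, 7]
r6 m[φ3→wind] = [8, 4]
r6 m[φ4→sprk] = [9, 5]
r6 m[φ5→slip] = [5, 2]
r6 m[φ6→cld] = [9, 4]
r6 m[φ7→cld] = [1, 8]
r6 m[φ8→slip] = [7, 4]
r6 m[slip→φ0] = [35, 8]
r6 m[slip→φ5] = [2822400, 2257920]
r6 m[slip→φ8] = [2016000, 1128960]
r6 m[wet→φ2] = [1, 1]
r6 m[wind→φ1] = [8, 4]
r6 m[wind→φ3] = [1764000, 1568000]
r6 m[sprk→φ1] = [63, 35]
r6 m[sprk→φ2] = [604800, 2016000]
r6 m[sprk→φ4] = [470400, 2822400]
r6 m[cld→φ0] = [9072, 80640]
r6 m[cld→φ1] = [2835, 5600]
r6 m[cld→φ6] = [317520, 3528000]
r6 m[cld→φ7] = [2857680, 1764000]
r7 m[φ0→slip] = [403200, 564480]
r7 m[φ0→cld] = [315, 175]
r7 m[φ1→wind] = [1764000, 1568000]
r7 m[φ1→sprk] = [67200, 403200]
r7 m[φ1→cld] = [1008, 2520]
r7 m[φ2→wet] = [6048000, 14112000]
r7 m[φ2→sprk] = [7, 7]
r7 m[φ3→wind] = [8, 4]
r7 m[φ4→sprk] = [9, 5]
r7 m[φ5→slip] = [5, 2]
r7 m[φ6→cld] = [9, 4]
r7 m[φ7→cld] = [1, 8]
r7 m[φ8→slip] = [7, 4]
r7 m[slip→φ0] = [35, 8]
r7 m[slip→φ5] = [2822400, 2257920]
r7 m[slip→φ8] = [2016000, 1128960]
r7 m[wet→φ2] = [1, 1]
r7 m[wind→φ1] = [8, 4]
r7 m[wind→φ3] = [1764000, 1568000]
r7 m[sprk→φ1] = [63, 35]
r7 m[sprk→φ2] = [604800, 2016000]
r7 m[sprk→φ4] = [470400, 2822400]
r7 m[cld→φ0] = [9072, 80640]
r7 m[cld→φ1] = [2835, 5600]
r7 m[cld→φ6] = [317520, 3528000]
r7 m[cld→φ7] = [2857680, 1764000]
r8 m[φ0→slip] = [403200, 564480]
r8 m[φ0→cld] = [315, 175]
r8 m[φ1→wind] = [1764000, 1568000]
r8 m[φ1→sprk] = [67200, 403200]
r8 m[φ1→cld] = [1008, 2520]
r8 m[φ2→wet] = [6048000, 14112000]
r8 m[φ2→sprk] = [7, 7]
r8 m[φ3→wind] = [8, 4]
r8 m[φ4→sprk] = [9, 5]
r8 m[φ5→slip] = [5, 2]
r8 m[φ6→cld] = [9, 4]
r8 m[φ7→cld] = [1, 8]
r8 m[φ8→slip] = [7, 4]
r8 m[slip→φ0] = [35, 8]
r8 m[slip→φ5] = [2822400, 2257920]
r8 m[slip→φ8] = [2016000, 1128960]
r8 m[wet→φ2] = [1, 1]
r8 m[wind→φ1] = [8, 4]
r8 m[wind→φ3] = [1764000, 1568000]
r8 m[sprk→φ1] = [63, 35]
r8 m[sprk→φ2] = [604800, 2016000]
r8 m[sprk→φ4] = [470400, 2822400]
r8 m[cld→φ0] = [9072, 80640]
r8 m[cld→φ1] = [2835, 5600]
r8 m[cld→φ6] = [317520, 3528000]
r8 m[cld→φ7] = [2857680, 1764000]
fixed point reached at round 8
traceback from slip: (slip=0, wet=1, wind=0, sprk=1, cld=1), score=14112000

assignment: (slip=0, wet=1, wind=0, sprk=1, cld=1); score = 14112000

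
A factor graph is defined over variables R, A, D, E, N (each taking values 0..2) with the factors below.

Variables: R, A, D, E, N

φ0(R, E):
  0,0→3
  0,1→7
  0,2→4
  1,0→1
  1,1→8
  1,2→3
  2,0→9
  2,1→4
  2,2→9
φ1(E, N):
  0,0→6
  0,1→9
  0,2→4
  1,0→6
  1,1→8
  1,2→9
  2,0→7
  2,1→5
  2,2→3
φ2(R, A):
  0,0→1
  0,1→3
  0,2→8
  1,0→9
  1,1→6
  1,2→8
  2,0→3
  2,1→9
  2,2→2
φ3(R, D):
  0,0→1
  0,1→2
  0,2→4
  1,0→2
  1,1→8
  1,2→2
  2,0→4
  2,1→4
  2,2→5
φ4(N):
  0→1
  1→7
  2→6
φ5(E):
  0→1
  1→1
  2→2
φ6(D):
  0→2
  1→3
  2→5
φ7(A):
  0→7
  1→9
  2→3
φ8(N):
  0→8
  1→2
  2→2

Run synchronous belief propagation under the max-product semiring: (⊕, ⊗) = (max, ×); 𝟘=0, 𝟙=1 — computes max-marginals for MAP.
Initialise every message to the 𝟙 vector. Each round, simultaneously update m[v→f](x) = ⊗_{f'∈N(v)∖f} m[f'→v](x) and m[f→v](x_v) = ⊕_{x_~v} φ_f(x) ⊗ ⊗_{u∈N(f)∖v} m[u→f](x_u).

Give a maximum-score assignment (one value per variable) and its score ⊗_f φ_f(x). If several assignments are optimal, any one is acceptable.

assignment: (R=2, A=1, D=2, E=2, N=1); score = 2551500

init: all messages = 𝟙 over 3 values
r1 m[φ0→R] = [7, 8, 9]
r1 m[φ0→E] = [9, 8, 9]
r1 m[φ1→E] = [9, 9, 7]
r1 m[φ1→N] = [7, 9, 9]
r1 m[φ2→R] = [8, 9, 9]
r1 m[φ2→A] = [9, 9, 8]
r1 m[φ3→R] = [4, 8, 5]
r1 m[φ3→D] = [4, 8, 5]
r1 m[φ4→N] = [1, 7, 6]
r1 m[φ5→E] = [1, 1, 2]
r1 m[φ6→D] = [2, 3, 5]
r1 m[φ7→A] = [7, 9, 3]
r1 m[φ8→N] = [8, 2, 2]
r1 m[R→φ0] = [1, 1, 1]
r1 m[R→φ2] = [1, 1, 1]
r1 m[R→φ3] = [1, 1, 1]
r1 m[A→φ2] = [1, 1, 1]
r1 m[A→φ7] = [1, 1, 1]
r1 m[D→φ3] = [1, 1, 1]
r1 m[D→φ6] = [1, 1, 1]
r1 m[E→φ0] = [1, 1, 1]
r1 m[E→φ1] = [1, 1, 1]
r1 m[E→φ5] = [1, 1, 1]
r1 m[N→φ1] = [1, 1, 1]
r1 m[N→φ4] = [1, 1, 1]
r1 m[N→φ8] = [1, 1, 1]
r2 m[φ0→R] = [7, 8, 9]
r2 m[φ0→E] = [9, 8, 9]
r2 m[φ1→E] = [9, 9, 7]
r2 m[φ1→N] = [7, 9, 9]
r2 m[φ2→R] = [8, 9, 9]
r2 m[φ2→A] = [9, 9, 8]
r2 m[φ3→R] = [4, 8, 5]
r2 m[φ3→D] = [4, 8, 5]
r2 m[φ4→N] = [1, 7, 6]
r2 m[φ5→E] = [1, 1, 2]
r2 m[φ6→D] = [2, 3, 5]
r2 m[φ7→A] = [7, 9, 3]
r2 m[φ8→N] = [8, 2, 2]
r2 m[R→φ0] = [32, 72, 45]
r2 m[R→φ2] = [28, 64, 45]
r2 m[R→φ3] = [56, 72, 81]
r2 m[A→φ2] = [7, 9, 3]
r2 m[A→φ7] = [9, 9, 8]
r2 m[D→φ3] = [2, 3, 5]
r2 m[D→φ6] = [4, 8, 5]
r2 m[E→φ0] = [9, 9, 14]
r2 m[E→φ1] = [9, 8, 18]
r2 m[E→φ5] = [81, 72, 63]
r2 m[N→φ1] = [8, 14, 12]
r2 m[N→φ4] = [56, 18, 18]
r2 m[N→φ8] = [7, 63, 54]
r3 m[φ0→R] = [63, 72, 126]
r3 m[φ0→E] = [405, 576, 405]
r3 m[φ1→E] = [126, 112, 70]
r3 m[φ1→N] = [126, 90, 72]
r3 m[φ2→R] = [27, 63, 81]
r3 m[φ2→A] = [576, 405, 512]
r3 m[φ3→R] = [20, 24, 25]
r3 m[φ3→D] = [324, 576, 405]
r3 m[φ4→N] = [1, 7, 6]
r3 m[φ5→E] = [1, 1, 2]
r3 m[φ6→D] = [2, 3, 5]
r3 m[φ7→A] = [7, 9, 3]
r3 m[φ8→N] = [8, 2, 2]
r3 m[R→φ0] = [32, 72, 45]
r3 m[R→φ2] = [28, 64, 45]
r3 m[R→φ3] = [56, 72, 81]
r3 m[A→φ2] = [7, 9, 3]
r3 m[A→φ7] = [9, 9, 8]
r3 m[D→φ3] = [2, 3, 5]
r3 m[D→φ6] = [4, 8, 5]
r3 m[E→φ0] = [9, 9, 14]
r3 m[E→φ1] = [9, 8, 18]
r3 m[E→φ5] = [81, 72, 63]
r3 m[N→φ1] = [8, 14, 12]
r3 m[N→φ4] = [56, 18, 18]
r3 m[N→φ8] = [7, 63, 54]
r4 m[φ0→R] = [63, 72, 126]
r4 m[φ0→E] = [405, 576, 405]
r4 m[φ1→E] = [126, 112, 70]
r4 m[φ1→N] = [126, 90, 72]
r4 m[φ2→R] = [27, 63, 81]
r4 m[φ2→A] = [576, 405, 512]
r4 m[φ3→R] = [20, 24, 25]
r4 m[φ3→D] = [324, 576, 405]
r4 m[φ4→N] = [1, 7, 6]
r4 m[φ5→E] = [1, 1, 2]
r4 m[φ6→D] = [2, 3, 5]
r4 m[φ7→A] = [7, 9, 3]
r4 m[φ8→N] = [8, 2, 2]
r4 m[R→φ0] = [540, 1512, 2025]
r4 m[R→φ2] = [1260, 1728, 3150]
r4 m[R→φ3] = [1701, 4536, 10206]
r4 m[A→φ2] = [7, 9, 3]
r4 m[A→φ7] = [576, 405, 512]
r4 m[D→φ3] = [2, 3, 5]
r4 m[D→φ6] = [324, 576, 405]
r4 m[E→φ0] = [126, 112, 140]
r4 m[E→φ1] = [405, 576, 810]
r4 m[E→φ5] = [51030, 64512, 28350]
r4 m[N→φ1] = [8, 14, 12]
r4 m[N→φ4] = [1008, 180, 144]
r4 m[N→φ8] = [126, 630, 432]
r5 m[φ0→R] = [784, 896, 1260]
r5 m[φ0→E] = [18225, 12096, 18225]
r5 m[φ1→E] = [126, 112, 70]
r5 m[φ1→N] = [5670, 4608, 5184]
r5 m[φ2→R] = [27, 63, 81]
r5 m[φ2→A] = [15552, 28350, 13824]
r5 m[φ3→R] = [20, 24, 25]
r5 m[φ3→D] = [40824, 40824, 51030]
r5 m[φ4→N] = [1, 7, 6]
r5 m[φ5→E] = [1, 1, 2]
r5 m[φ6→D] = [2, 3, 5]
r5 m[φ7→A] = [7, 9, 3]
r5 m[φ8→N] = [8, 2, 2]
r5 m[R→φ0] = [540, 1512, 2025]
r5 m[R→φ2] = [1260, 1728, 3150]
r5 m[R→φ3] = [1701, 4536, 10206]
r5 m[A→φ2] = [7, 9, 3]
r5 m[A→φ7] = [576, 405, 512]
r5 m[D→φ3] = [2, 3, 5]
r5 m[D→φ6] = [324, 576, 405]
r5 m[E→φ0] = [126, 112, 140]
r5 m[E→φ1] = [405, 576, 810]
r5 m[E→φ5] = [51030, 64512, 28350]
r5 m[N→φ1] = [8, 14, 12]
r5 m[N→φ4] = [1008, 180, 144]
r5 m[N→φ8] = [126, 630, 432]
r6 m[φ0→R] = [784, 896, 1260]
r6 m[φ0→E] = [18225, 12096, 18225]
r6 m[φ1→E] = [126, 112, 70]
r6 m[φ1→N] = [5670, 4608, 5184]
r6 m[φ2→R] = [27, 63, 81]
r6 m[φ2→A] = [15552, 28350, 13824]
r6 m[φ3→R] = [20, 24, 25]
r6 m[φ3→D] = [40824, 40824, 51030]
r6 m[φ4→N] = [1, 7, 6]
r6 m[φ5→E] = [1, 1, 2]
r6 m[φ6→D] = [2, 3, 5]
r6 m[φ7→A] = [7, 9, 3]
r6 m[φ8→N] = [8, 2, 2]
r6 m[R→φ0] = [540, 1512, 2025]
r6 m[R→φ2] = [15680, 21504, 31500]
r6 m[R→φ3] = [21168, 56448, 102060]
r6 m[A→φ2] = [7, 9, 3]
r6 m[A→φ7] = [15552, 28350, 13824]
r6 m[D→φ3] = [2, 3, 5]
r6 m[D→φ6] = [40824, 40824, 51030]
r6 m[E→φ0] = [126, 112, 140]
r6 m[E→φ1] = [18225, 12096, 36450]
r6 m[E→φ5] = [2296350, 1354752, 1275750]
r6 m[N→φ1] = [8, 14, 12]
r6 m[N→φ4] = [45360, 9216, 10368]
r6 m[N→φ8] = [5670, 32256, 31104]
r7 m[φ0→R] = [784, 896, 1260]
r7 m[φ0→E] = [18225, 12096, 18225]
r7 m[φ1→E] = [126, 112, 70]
r7 m[φ1→N] = [255150, 182250, 109350]
r7 m[φ2→R] = [27, 63, 81]
r7 m[φ2→A] = [193536, 283500, 172032]
r7 m[φ3→R] = [20, 24, 25]
r7 m[φ3→D] = [408240, 451584, 510300]
r7 m[φ4→N] = [1, 7, 6]
r7 m[φ5→E] = [1, 1, 2]
r7 m[φ6→D] = [2, 3, 5]
r7 m[φ7→A] = [7, 9, 3]
r7 m[φ8→N] = [8, 2, 2]
r7 m[R→φ0] = [540, 1512, 2025]
r7 m[R→φ2] = [15680, 21504, 31500]
r7 m[R→φ3] = [21168, 56448, 102060]
r7 m[A→φ2] = [7, 9, 3]
r7 m[A→φ7] = [15552, 28350, 13824]
r7 m[D→φ3] = [2, 3, 5]
r7 m[D→φ6] = [40824, 40824, 51030]
r7 m[E→φ0] = [126, 112, 140]
r7 m[E→φ1] = [18225, 12096, 36450]
r7 m[E→φ5] = [2296350, 1354752, 1275750]
r7 m[N→φ1] = [8, 14, 12]
r7 m[N→φ4] = [45360, 9216, 10368]
r7 m[N→φ8] = [5670, 32256, 31104]
r8 m[φ0→R] = [784, 896, 1260]
r8 m[φ0→E] = [18225, 12096, 18225]
r8 m[φ1→E] = [126, 112, 70]
r8 m[φ1→N] = [255150, 182250, 109350]
r8 m[φ2→R] = [27, 63, 81]
r8 m[φ2→A] = [193536, 283500, 172032]
r8 m[φ3→R] = [20, 24, 25]
r8 m[φ3→D] = [408240, 451584, 510300]
r8 m[φ4→N] = [1, 7, 6]
r8 m[φ5→E] = [1, 1, 2]
r8 m[φ6→D] = [2, 3, 5]
r8 m[φ7→A] = [7, 9, 3]
r8 m[φ8→N] = [8, 2, 2]
r8 m[R→φ0] = [540, 1512, 2025]
r8 m[R→φ2] = [15680, 21504, 31500]
r8 m[R→φ3] = [21168, 56448, 102060]
r8 m[A→φ2] = [7, 9, 3]
r8 m[A→φ7] = [193536, 283500, 172032]
r8 m[D→φ3] = [2, 3, 5]
r8 m[D→φ6] = [408240, 451584, 510300]
r8 m[E→φ0] = [126, 112, 140]
r8 m[E→φ1] = [18225, 12096, 36450]
r8 m[E→φ5] = [2296350, 1354752, 1275750]
r8 m[N→φ1] = [8, 14, 12]
r8 m[N→φ4] = [2041200, 364500, 218700]
r8 m[N→φ8] = [255150, 1275750, 656100]
r9 m[φ0→R] = [784, 896, 1260]
r9 m[φ0→E] = [18225, 12096, 18225]
r9 m[φ1→E] = [126, 112, 70]
r9 m[φ1→N] = [255150, 182250, 109350]
r9 m[φ2→R] = [27, 63, 81]
r9 m[φ2→A] = [193536, 283500, 172032]
r9 m[φ3→R] = [20, 24, 25]
r9 m[φ3→D] = [408240, 451584, 510300]
r9 m[φ4→N] = [1, 7, 6]
r9 m[φ5→E] = [1, 1, 2]
r9 m[φ6→D] = [2, 3, 5]
r9 m[φ7→A] = [7, 9, 3]
r9 m[φ8→N] = [8, 2, 2]
r9 m[R→φ0] = [540, 1512, 2025]
r9 m[R→φ2] = [15680, 21504, 31500]
r9 m[R→φ3] = [21168, 56448, 102060]
r9 m[A→φ2] = [7, 9, 3]
r9 m[A→φ7] = [193536, 283500, 172032]
r9 m[D→φ3] = [2, 3, 5]
r9 m[D→φ6] = [408240, 451584, 510300]
r9 m[E→φ0] = [126, 112, 140]
r9 m[E→φ1] = [18225, 12096, 36450]
r9 m[E→φ5] = [2296350, 1354752, 1275750]
r9 m[N→φ1] = [8, 14, 12]
r9 m[N→φ4] = [2041200, 364500, 218700]
r9 m[N→φ8] = [255150, 1275750, 656100]
fixed point reached at round 9
traceback from R: (R=2, A=1, D=2, E=2, N=1), score=2551500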